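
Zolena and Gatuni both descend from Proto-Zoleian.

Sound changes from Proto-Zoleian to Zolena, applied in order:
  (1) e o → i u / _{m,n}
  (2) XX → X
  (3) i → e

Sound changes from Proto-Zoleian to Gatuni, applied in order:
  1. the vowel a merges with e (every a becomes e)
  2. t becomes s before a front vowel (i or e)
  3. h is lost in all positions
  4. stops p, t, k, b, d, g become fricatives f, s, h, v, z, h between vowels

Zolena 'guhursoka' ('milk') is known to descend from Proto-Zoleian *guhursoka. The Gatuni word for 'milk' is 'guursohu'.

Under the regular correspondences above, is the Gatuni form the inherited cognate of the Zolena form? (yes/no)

Derive the expected Gatuni reflex of *guhursoka:
Gatuni: start from *guhursoka.
  rule 1 (vowel merger): guhursoka → guhursoke
  rule 2: no change — guhursoke
  rule 3 (h-loss): guhursoke → guursoke
  rule 4 (intervocalic lenition): guursoke → guursohe
  ⇒ Gatuni guursohe
The regular Gatuni reflex would be 'guursohe', but the attested form is 'guursohu'. The correspondence is irregular, so they are not cognates (the Gatuni form has a different source).

no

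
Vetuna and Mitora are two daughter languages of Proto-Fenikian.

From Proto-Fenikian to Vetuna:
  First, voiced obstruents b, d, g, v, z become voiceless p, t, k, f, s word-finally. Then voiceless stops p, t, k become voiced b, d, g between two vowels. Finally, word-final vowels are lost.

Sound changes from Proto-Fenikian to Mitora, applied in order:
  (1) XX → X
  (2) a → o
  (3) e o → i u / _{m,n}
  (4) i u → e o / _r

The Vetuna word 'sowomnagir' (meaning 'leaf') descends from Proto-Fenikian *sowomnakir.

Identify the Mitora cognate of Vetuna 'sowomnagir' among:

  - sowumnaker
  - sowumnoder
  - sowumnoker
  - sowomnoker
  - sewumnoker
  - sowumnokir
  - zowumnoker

sowumnoker

Mitora: *sowomnakir > sowomnokir > sowumnokir > sowumnoker  (by vowel merger, pre-nasal raising, pre-rhotic lowering)
Among the options, 'sowumnoker' alone shows every Mitora change applied in order.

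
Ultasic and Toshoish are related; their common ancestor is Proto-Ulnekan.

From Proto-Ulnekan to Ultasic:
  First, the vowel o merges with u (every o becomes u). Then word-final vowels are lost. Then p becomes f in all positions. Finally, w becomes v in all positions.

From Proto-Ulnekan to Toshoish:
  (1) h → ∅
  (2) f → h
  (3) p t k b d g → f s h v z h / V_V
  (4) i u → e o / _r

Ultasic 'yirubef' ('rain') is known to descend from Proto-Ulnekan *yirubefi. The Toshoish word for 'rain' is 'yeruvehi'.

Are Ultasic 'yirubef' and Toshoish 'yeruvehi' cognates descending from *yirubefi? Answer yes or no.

yes

Derive the expected Toshoish reflex of *yirubefi:
Toshoish: *yirubefi
  yirubefi (rule 1 does not apply)
  yirubefi → yirubehi   [unconditioned shift]
  yirubehi → yiruvehi   [intervocalic lenition]
  yiruvehi → yeruvehi   [pre-rhotic lowering]
  giving Toshoish yeruvehi.
Toshoish 'yeruvehi' matches the regular reflex exactly, so the pair is cognate.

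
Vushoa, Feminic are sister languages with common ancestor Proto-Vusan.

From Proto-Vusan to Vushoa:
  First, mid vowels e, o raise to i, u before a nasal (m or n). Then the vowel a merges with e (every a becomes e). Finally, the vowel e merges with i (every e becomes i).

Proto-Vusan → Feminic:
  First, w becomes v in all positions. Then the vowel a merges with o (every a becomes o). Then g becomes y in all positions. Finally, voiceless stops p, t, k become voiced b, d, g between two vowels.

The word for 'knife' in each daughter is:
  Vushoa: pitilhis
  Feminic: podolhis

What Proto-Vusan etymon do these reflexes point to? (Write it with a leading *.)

Position 3: Vushoa has t, Feminic has d. Vushoa preserves t here (none of its changes turn any other segment into t), so the proto-segment is *t.
Position 4: Vushoa has i, Feminic has o. Taking the neighbouring segments as reconstructed: Vushoa i could go back to *a or *e or *i; Feminic o could go back to *a or *o — the one source consistent with every daughter is *a.
Position 2: Vushoa has i, Feminic has o. Taking the neighbouring segments as reconstructed: Vushoa i could go back to *a or *e or *i; Feminic o could go back to *a or *o — the one source consistent with every daughter is *a.
The remaining positions agree across the daughters. Check the candidate against every language:
Vushoa: *patalhis
  patalhis (rule 1 does not apply)
  patalhis → petelhis   [vowel merger]
  petelhis → pitilhis   [vowel merger]
  giving Vushoa pitilhis.
Feminic: start from *patalhis.
  rule 1: no change — patalhis
  rule 2 (vowel merger): patalhis → potolhis
  rule 3: no change — potolhis
  rule 4 (intervocalic voicing): potolhis → podolhis
  ⇒ Feminic podolhis
Only *patalhis yields all of Vushoa pitilhis, Feminic podolhis.

*patalhis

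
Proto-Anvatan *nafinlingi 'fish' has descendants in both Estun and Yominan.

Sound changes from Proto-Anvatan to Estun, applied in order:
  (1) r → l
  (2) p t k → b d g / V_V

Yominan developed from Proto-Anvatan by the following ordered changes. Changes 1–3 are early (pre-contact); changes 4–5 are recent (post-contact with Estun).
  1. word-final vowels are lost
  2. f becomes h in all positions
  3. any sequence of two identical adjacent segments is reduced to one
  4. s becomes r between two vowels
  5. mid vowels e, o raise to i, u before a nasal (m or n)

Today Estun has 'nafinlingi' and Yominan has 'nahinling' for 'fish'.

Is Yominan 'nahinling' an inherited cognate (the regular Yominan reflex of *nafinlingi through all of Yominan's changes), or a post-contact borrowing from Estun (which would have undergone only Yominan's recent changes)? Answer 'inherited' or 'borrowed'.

If inherited, *nafinlingi would pass through all of Yominan's changes:
Yominan: start from *nafinlingi.
  rule 1 (apocope): nafinlingi → nafinling
  rule 2 (unconditioned shift): nafinling → nahinling
  rule 3: no change — nahinling
  rule 4: no change — nahinling
  rule 5: no change — nahinling
  ⇒ Yominan nahinling
If borrowed from Estun 'nafinlingi' after the early changes, it would undergo only the recent ones:
  rule 4 (rhotacism): no change (nafinlingi)
  rule 5 (pre-nasal raising): no change (nafinlingi)
  ⇒ as a loan: nafinlingi
Yominan 'nahinling' matches the inherited outcome exactly, so it is an inherited cognate, not a loan.

inherited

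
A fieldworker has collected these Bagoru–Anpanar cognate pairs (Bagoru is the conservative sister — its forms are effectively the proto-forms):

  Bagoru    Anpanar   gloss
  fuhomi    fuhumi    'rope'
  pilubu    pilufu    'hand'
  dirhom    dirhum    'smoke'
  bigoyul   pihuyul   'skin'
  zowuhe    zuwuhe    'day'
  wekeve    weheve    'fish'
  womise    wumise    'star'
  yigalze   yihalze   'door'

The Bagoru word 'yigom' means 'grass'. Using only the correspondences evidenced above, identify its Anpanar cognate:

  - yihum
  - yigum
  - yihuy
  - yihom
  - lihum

yihum

bigoyul ~ pihuyul — Bagoru g corresponds to Anpanar h between vowels (before a back vowel).
fuhomi ~ fuhumi, dirhom ~ dirhum — Bagoru o corresponds to Anpanar u after a consonant, before a nasal.
Applying these to Bagoru 'yigom':
  yigom → yihom   (g→h between vowels (before a back vowel))
  yihom → yihum   (o→u after a consonant, before a nasal)
So the Anpanar cognate is 'yihum'.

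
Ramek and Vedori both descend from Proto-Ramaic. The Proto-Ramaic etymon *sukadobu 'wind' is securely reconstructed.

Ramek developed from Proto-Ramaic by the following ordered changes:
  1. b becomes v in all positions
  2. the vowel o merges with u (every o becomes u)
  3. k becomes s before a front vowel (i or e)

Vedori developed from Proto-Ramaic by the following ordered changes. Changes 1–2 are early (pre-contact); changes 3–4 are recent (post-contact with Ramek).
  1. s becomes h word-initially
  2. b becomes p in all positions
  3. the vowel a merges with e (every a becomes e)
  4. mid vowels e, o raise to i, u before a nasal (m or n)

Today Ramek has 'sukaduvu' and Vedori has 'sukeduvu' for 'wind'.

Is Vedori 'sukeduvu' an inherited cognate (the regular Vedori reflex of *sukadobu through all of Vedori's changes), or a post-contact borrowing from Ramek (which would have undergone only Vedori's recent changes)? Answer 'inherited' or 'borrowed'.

borrowed

If inherited, *sukadobu would pass through all of Vedori's changes:
Vedori: *sukadobu > hukadobu > hukadopu > hukedopu  (by debuccalisation, unconditioned shift, vowel merger)
If borrowed from Ramek 'sukaduvu' after the early changes, it would undergo only the recent ones:
  rule 3 (vowel merger): sukaduvu → sukeduvu
  rule 4 (pre-nasal raising): no change (sukeduvu)
  ⇒ as a loan: sukeduvu
Vedori 'sukeduvu' matches the loan outcome 'sukeduvu', not the inherited 'hukedopu' — it skipped the early Vedori changes, so it was borrowed from Ramek.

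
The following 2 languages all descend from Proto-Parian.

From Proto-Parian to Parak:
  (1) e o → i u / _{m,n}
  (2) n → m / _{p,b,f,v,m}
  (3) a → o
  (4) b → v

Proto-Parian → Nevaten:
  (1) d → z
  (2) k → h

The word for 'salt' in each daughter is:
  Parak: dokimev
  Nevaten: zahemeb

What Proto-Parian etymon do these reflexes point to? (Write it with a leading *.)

*dakemeb

Position 2: Parak has o, Nevaten has a. Nevaten preserves a here (none of its changes turn any other segment into a), so the proto-segment is *a.
Position 4: Parak has i, Nevaten has e. Nevaten preserves e here (none of its changes turn any other segment into e), so the proto-segment is *e.
Position 3: Parak has k, Nevaten has h. Parak preserves k here (none of its changes turn any other segment into k), so the proto-segment is *k.
Continuing position by position gives *dakemeb; check it forward:
Parak: *dakemeb
  dakemeb → dakimeb   [pre-nasal raising]
  dakimeb (rule 2 does not apply)
  dakimeb → dokimeb   [vowel merger]
  dokimeb → dokimev   [unconditioned shift]
  giving Parak dokimev.
Nevaten: start from *dakemeb.
  rule 1 (unconditioned shift): dakemeb → zakemeb
  rule 2 (unconditioned shift): zakemeb → zahemeb
  ⇒ Nevaten zahemeb
*dakemeb is the unique common source.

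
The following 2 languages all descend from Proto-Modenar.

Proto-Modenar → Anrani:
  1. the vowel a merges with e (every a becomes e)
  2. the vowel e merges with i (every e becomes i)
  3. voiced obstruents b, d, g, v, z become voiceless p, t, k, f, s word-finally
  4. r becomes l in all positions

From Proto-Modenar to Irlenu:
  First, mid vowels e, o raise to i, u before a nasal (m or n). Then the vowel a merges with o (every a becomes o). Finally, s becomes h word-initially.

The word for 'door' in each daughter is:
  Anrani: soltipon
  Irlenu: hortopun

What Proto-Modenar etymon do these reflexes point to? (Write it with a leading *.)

Position 3: Anrani has l, Irlenu has r. Irlenu preserves r here (none of its changes turn any other segment into r), so the proto-segment is *r.
Position 7: Anrani has o, Irlenu has u. Anrani preserves o here (none of its changes turn any other segment into o), so the proto-segment is *o.
Verify the candidate proto-form against each daughter:
Anrani: *sortapon
  sortapon → sortepon   [vowel merger]
  sortepon → sortipon   [vowel merger]
  sortipon (rule 3 does not apply)
  sortipon → soltipon   [unconditioned shift]
  giving Anrani soltipon.
Irlenu: start from *sortapon.
  rule 1 (pre-nasal raising): sortapon → sortapun
  rule 2 (vowel merger): sortapun → sortopun
  rule 3 (debuccalisation): sortopun → hortopun
  ⇒ Irlenu hortopun
No other proto-form is consistent with every reflex, so the reconstruction is *sortapon.

*sortapon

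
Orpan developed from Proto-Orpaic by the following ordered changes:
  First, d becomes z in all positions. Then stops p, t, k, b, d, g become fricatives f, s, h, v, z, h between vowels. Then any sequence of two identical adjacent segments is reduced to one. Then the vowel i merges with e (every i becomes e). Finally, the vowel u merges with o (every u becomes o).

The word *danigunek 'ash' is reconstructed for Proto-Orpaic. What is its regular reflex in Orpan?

Orpan: *danigunek
  danigunek → zanigunek   [unconditioned shift]
  zanigunek → zanihunek   [intervocalic lenition]
  zanihunek (rule 3 does not apply)
  zanihunek → zanehunek   [vowel merger]
  zanehunek → zanehonek   [vowel merger]
  giving Orpan zanehonek.

zanehonek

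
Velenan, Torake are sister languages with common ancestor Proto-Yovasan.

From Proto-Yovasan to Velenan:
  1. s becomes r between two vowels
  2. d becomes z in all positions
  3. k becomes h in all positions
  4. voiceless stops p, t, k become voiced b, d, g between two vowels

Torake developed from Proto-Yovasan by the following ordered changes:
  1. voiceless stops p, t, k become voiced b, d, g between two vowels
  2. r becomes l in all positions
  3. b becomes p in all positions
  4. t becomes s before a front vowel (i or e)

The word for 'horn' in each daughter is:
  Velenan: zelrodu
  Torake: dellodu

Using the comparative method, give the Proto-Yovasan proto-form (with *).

Position 1: Velenan has z, Torake has d. Taking the neighbouring segments as reconstructed: Velenan z could go back to *d or *z; Torake d can only go back to *d — the one source consistent with every daughter is *d.
Position 4: Velenan has r, Torake has l. Taking the neighbouring segments as reconstructed: Velenan r can only go back to *r; Torake l could go back to *l or *r — the one source consistent with every daughter is *r.
Position 6: Velenan has d, Torake has d. In Velenan, d can only continue *t, so the proto-segment is *t.
Continuing position by position gives *delrotu; check it forward:
Velenan: *delrotu
  delrotu (rule 1 does not apply)
  delrotu → zelrotu   [unconditioned shift]
  zelrotu (rule 3 does not apply)
  zelrotu → zelrodu   [intervocalic voicing]
  giving Velenan zelrodu.
Torake: start from *delrotu.
  rule 1 (intervocalic voicing): delrotu → delrodu
  rule 2 (unconditioned shift): delrodu → dellodu
  rule 3: no change — dellodu
  rule 4: no change — dellodu
  ⇒ Torake dellodu
Only *delrotu yields all of Velenan zelrodu, Torake dellodu.

*delrotu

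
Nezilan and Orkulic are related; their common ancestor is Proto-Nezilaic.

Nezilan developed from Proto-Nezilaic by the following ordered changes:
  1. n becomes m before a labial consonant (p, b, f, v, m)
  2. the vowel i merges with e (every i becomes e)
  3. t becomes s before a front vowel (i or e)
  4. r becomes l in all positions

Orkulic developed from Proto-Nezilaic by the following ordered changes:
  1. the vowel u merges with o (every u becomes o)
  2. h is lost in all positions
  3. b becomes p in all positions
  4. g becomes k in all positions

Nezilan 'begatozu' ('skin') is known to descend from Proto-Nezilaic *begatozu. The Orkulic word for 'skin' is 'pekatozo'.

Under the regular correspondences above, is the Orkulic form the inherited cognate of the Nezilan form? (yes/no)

Derive the expected Orkulic reflex of *begatozu:
Orkulic: *begatozu
  begatozu → begatozo   [vowel merger]
  begatozo (rule 2 does not apply)
  begatozo → pegatozo   [unconditioned shift]
  pegatozo → pekatozo   [unconditioned shift]
  giving Orkulic pekatozo.
Orkulic 'pekatozo' matches the regular reflex exactly, so the pair is cognate.

yes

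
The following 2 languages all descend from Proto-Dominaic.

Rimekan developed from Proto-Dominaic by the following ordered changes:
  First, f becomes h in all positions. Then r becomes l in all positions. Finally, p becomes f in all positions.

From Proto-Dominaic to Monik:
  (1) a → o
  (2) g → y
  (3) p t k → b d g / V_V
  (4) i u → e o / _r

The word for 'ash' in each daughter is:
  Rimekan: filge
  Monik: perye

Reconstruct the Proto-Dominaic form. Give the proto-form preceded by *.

Position 1: Rimekan has f, Monik has p. Monik preserves p here (none of its changes turn any other segment into p), so the proto-segment is *p.
Position 2: Rimekan has i, Monik has e. Rimekan preserves i here (none of its changes turn any other segment into i), so the proto-segment is *i.
Verify the candidate proto-form against each daughter:
Rimekan: *pirge > pilge > filge  (by unconditioned shift, unconditioned shift)
Monik: *pirge > pirye > perye  (by unconditioned shift, pre-rhotic lowering)
Only *pirge yields all of Rimekan filge, Monik perye.

*pirge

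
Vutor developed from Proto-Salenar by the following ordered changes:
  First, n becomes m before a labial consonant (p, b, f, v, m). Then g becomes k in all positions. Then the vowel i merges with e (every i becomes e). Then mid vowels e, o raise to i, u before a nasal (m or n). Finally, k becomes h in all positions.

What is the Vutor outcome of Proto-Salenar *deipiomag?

deepeumah

Vutor: *deipiomag
  deipiomag (rule 1 does not apply)
  deipiomag → deipiomak   [unconditioned shift]
  deipiomak → deepeomak   [vowel merger]
  deepeomak → deepeumak   [pre-nasal raising]
  deepeumak → deepeumah   [unconditioned shift]
  giving Vutor deepeumah.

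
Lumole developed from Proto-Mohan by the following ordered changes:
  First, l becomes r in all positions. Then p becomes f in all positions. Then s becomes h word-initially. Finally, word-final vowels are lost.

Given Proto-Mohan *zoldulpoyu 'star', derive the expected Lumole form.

zordurfoy

Lumole: *zoldulpoyu > zordurpoyu > zordurfoyu > zordurfoy  (by unconditioned shift, unconditioned shift, apocope)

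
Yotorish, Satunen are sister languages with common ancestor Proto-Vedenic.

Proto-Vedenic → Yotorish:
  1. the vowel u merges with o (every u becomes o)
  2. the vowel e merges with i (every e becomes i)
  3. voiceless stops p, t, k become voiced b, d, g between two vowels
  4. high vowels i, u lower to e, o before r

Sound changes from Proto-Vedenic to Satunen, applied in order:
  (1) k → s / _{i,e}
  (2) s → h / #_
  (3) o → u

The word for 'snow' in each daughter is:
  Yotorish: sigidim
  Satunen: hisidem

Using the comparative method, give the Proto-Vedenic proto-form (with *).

*sikidem

Position 3: Yotorish has g, Satunen has s. Taking the neighbouring segments as reconstructed: Yotorish g could go back to *k or *g; Satunen s could go back to *k or *s — the one source consistent with every daughter is *k.
Position 1: Yotorish has s, Satunen has h. Yotorish preserves s here (none of its changes turn any other segment into s), so the proto-segment is *s.
Position 6: Yotorish has i, Satunen has e. Satunen preserves e here (none of its changes turn any other segment into e), so the proto-segment is *e.
The remaining positions agree across the daughters. Check the candidate against every language:
Yotorish: start from *sikidem.
  rule 1: no change — sikidem
  rule 2 (vowel merger): sikidem → sikidim
  rule 3 (intervocalic voicing): sikidim → sigidim
  rule 4: no change — sigidim
  ⇒ Yotorish sigidim
Satunen: *sikidem > sisidem > hisidem  (by palatalisation, debuccalisation)
No other proto-form is consistent with every reflex, so the reconstruction is *sikidem.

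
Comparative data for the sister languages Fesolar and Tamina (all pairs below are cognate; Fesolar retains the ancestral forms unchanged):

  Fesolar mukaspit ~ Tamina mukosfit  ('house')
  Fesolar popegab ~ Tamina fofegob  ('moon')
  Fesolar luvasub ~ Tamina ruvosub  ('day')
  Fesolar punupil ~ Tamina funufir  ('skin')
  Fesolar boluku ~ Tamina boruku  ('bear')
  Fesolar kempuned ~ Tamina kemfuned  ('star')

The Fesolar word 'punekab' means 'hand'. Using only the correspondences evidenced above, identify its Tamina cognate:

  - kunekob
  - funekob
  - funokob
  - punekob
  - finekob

punupil ~ funufir — Fesolar p corresponds to Tamina f word-initially before a back vowel.
popegab ~ fofegob — Fesolar a corresponds to Tamina o after a consonant, before a labial obstruent.
Applying these to Fesolar 'punekab':
  punekab → funekab   (p→f word-initially before a back vowel)
  funekab → funekob   (a→o after a consonant, before a labial obstruent)
So the Tamina cognate is 'funekob'.

funekob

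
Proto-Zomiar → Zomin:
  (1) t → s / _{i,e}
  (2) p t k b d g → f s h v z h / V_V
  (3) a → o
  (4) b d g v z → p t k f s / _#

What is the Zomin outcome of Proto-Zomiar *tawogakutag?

Zomin: start from *tawogakutag.
  rule 1: no change — tawogakutag
  rule 2 (intervocalic lenition): tawogakutag → tawohahusag
  rule 3 (vowel merger): tawohahusag → towohohusog
  rule 4 (final devoicing): towohohusog → towohohusok
  ⇒ Zomin towohohusok

towohohusok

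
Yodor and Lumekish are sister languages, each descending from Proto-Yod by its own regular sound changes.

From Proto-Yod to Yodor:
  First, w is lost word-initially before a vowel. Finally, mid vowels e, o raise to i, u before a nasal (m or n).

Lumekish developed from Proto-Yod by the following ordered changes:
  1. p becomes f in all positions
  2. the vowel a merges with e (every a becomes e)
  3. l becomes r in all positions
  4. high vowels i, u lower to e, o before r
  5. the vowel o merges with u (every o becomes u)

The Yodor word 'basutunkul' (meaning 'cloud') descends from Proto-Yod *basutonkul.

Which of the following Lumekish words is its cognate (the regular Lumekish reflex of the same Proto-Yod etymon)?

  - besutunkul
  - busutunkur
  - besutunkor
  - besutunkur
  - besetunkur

besutunkur

Lumekish: *basutonkul
  basutonkul (rule 1 does not apply)
  basutonkul → besutonkul   [vowel merger]
  besutonkul → besutonkur   [unconditioned shift]
  besutonkur → besutonkor   [pre-rhotic lowering]
  besutonkor → besutunkur   [vowel merger]
  giving Lumekish besutunkur.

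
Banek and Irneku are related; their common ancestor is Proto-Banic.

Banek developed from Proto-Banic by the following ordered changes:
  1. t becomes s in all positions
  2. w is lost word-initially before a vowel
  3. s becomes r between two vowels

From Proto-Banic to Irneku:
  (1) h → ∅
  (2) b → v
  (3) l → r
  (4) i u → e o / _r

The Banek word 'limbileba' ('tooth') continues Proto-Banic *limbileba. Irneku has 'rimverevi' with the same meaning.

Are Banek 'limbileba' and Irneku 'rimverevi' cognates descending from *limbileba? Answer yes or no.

no

Derive the expected Irneku reflex of *limbileba:
Irneku: *limbileba > limvileva > rimvireva > rimvereva  (by unconditioned shift, unconditioned shift, pre-rhotic lowering)
The regular Irneku reflex would be 'rimvereva', but the attested form is 'rimverevi'. The correspondence is irregular, so they are not cognates (the Irneku form has a different source).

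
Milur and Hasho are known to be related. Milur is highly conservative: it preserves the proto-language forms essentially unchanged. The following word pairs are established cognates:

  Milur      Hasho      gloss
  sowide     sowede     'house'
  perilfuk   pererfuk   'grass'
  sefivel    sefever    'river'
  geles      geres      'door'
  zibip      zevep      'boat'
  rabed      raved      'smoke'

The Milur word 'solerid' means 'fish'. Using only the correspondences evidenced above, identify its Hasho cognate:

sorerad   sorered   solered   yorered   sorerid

sorered

geles ~ geres — Milur l corresponds to Hasho r between vowels (before a front vowel).
sowide ~ sowede, perilfuk ~ pererfuk — Milur i corresponds to Hasho e after a consonant, before a consonant other than r, m, n, p, b, f, v.
Applying these to Milur 'solerid':
  solerid → sorerid   (l→r between vowels (before a front vowel))
  sorerid → sorered   (i→e after a consonant, before a consonant other than r, m, n, p, b, f, v)
So the Hasho cognate is 'sorered'.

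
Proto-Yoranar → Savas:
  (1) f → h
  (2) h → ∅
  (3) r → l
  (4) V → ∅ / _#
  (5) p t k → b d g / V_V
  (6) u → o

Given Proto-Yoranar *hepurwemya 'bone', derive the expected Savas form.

Savas: *hepurwemya
  hepurwemya (rule 1 does not apply)
  hepurwemya → epurwemya   [h-loss]
  epurwemya → epulwemya   [unconditioned shift]
  epulwemya → epulwemy   [apocope]
  epulwemy → ebulwemy   [intervocalic voicing]
  ebulwemy → ebolwemy   [vowel merger]
  giving Savas ebolwemy.

ebolwemy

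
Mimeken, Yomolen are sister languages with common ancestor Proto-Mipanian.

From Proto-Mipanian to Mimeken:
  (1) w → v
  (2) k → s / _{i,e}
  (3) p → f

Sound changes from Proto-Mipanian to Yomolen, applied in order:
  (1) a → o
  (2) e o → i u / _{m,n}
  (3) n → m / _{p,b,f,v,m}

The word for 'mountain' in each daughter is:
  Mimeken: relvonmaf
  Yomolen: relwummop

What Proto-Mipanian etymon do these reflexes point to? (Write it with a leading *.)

*relwonmap

Position 4: Mimeken has v, Yomolen has w. Yomolen preserves w here (none of its changes turn any other segment into w), so the proto-segment is *w.
Position 6: Mimeken has n, Yomolen has m. Mimeken preserves n here (none of its changes turn any other segment into n), so the proto-segment is *n.
Position 8: Mimeken has a, Yomolen has o. Mimeken preserves a here (none of its changes turn any other segment into a), so the proto-segment is *a.
This points to *relwonmap. Verify forward in each daughter:
Mimeken: start from *relwonmap.
  rule 1 (unconditioned shift): relwonmap → relvonmap
  rule 2: no change — relvonmap
  rule 3 (unconditioned shift): relvonmap → relvonmaf
  ⇒ Mimeken relvonmaf
Yomolen: *relwonmap > relwonmop > relwunmop > relwummop  (by vowel merger, pre-nasal raising, nasal place assimilation)
*relwonmap is the unique common source.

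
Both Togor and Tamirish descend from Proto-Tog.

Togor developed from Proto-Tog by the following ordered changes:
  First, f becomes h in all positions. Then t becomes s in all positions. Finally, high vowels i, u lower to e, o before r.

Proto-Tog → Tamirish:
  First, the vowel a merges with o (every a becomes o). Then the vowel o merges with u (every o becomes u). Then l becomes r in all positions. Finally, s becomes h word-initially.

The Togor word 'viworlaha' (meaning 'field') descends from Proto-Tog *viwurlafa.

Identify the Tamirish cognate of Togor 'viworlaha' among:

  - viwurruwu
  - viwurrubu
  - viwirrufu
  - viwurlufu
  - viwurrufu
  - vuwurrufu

viwurrufu

Tamirish: *viwurlafa
  viwurlafa → viwurlofo   [vowel merger]
  viwurlofo → viwurlufu   [vowel merger]
  viwurlufu → viwurrufu   [unconditioned shift]
  viwurrufu (rule 4 does not apply)
  giving Tamirish viwurrufu.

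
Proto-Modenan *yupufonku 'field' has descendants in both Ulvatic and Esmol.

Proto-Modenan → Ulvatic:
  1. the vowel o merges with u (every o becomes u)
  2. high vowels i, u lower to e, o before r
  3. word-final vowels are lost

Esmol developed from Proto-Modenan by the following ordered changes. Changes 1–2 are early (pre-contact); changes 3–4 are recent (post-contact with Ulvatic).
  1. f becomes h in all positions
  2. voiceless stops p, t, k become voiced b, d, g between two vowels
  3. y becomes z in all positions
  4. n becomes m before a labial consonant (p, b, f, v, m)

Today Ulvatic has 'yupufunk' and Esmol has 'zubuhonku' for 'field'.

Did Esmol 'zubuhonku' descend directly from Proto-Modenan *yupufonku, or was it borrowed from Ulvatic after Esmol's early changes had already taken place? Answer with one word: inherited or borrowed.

inherited

If inherited, *yupufonku would pass through all of Esmol's changes:
Esmol: start from *yupufonku.
  rule 1 (unconditioned shift): yupufonku → yupuhonku
  rule 2 (intervocalic voicing): yupuhonku → yubuhonku
  rule 3 (unconditioned shift): yubuhonku → zubuhonku
  rule 4: no change — zubuhonku
  ⇒ Esmol zubuhonku
If borrowed from Ulvatic 'yupufunk' after the early changes, it would undergo only the recent ones:
  rule 3 (unconditioned shift): yupufunk → zupufunk
  rule 4 (nasal place assimilation): no change (zupufunk)
  ⇒ as a loan: zupufunk
Esmol 'zubuhonku' matches the inherited outcome exactly, so it is an inherited cognate, not a loan.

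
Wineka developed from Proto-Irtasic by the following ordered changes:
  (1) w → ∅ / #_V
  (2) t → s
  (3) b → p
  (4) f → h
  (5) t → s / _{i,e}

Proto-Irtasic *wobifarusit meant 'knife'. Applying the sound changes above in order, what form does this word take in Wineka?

opiharusis

Wineka: *wobifarusit
  wobifarusit → obifarusit   [glide loss]
  obifarusit → obifarusis   [unconditioned shift]
  obifarusis → opifarusis   [unconditioned shift]
  opifarusis → opiharusis   [unconditioned shift]
  opiharusis (rule 5 does not apply)
  giving Wineka opiharusis.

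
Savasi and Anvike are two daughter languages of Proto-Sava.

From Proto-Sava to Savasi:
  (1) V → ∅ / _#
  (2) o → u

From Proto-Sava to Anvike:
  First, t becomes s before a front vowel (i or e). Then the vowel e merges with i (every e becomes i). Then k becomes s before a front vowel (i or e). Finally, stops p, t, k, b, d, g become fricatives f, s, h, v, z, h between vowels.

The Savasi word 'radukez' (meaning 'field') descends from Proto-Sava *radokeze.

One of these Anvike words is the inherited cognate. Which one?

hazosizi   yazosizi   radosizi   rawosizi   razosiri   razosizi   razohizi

razosizi

Anvike: *radokeze > radokizi > radosizi > razosizi  (by vowel merger, palatalisation, intervocalic lenition)
Among the options, 'razosizi' alone shows every Anvike change applied in order.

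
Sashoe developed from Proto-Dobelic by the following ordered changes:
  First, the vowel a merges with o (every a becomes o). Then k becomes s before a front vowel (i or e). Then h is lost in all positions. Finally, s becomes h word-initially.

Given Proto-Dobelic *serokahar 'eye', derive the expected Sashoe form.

Sashoe: *serokahar
  serokahar → serokohor   [vowel merger]
  serokohor (rule 2 does not apply)
  serokohor → serokoor   [h-loss]
  serokoor → herokoor   [debuccalisation]
  giving Sashoe herokoor.

herokoor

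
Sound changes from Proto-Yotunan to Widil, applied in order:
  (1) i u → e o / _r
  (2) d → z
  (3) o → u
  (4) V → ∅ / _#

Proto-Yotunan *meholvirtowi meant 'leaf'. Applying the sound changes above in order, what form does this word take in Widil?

Widil: *meholvirtowi > meholvertowi > mehulvertuwi > mehulvertuw  (by pre-rhotic lowering, vowel merger, apocope)

mehulvertuw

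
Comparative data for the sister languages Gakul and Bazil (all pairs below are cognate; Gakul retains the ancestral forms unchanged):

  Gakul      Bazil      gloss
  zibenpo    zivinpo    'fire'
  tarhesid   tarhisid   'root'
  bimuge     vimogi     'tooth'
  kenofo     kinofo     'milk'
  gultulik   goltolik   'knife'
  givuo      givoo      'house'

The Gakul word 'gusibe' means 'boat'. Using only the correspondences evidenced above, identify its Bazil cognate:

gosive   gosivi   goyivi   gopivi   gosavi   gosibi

bimuge ~ vimogi, gultulik ~ goltolik — Gakul u corresponds to Bazil o after a consonant, before a consonant other than r, m, n, p, b, f, v.
zibenpo ~ zivinpo — Gakul b corresponds to Bazil v between vowels (before a front vowel).
bimuge ~ vimogi — Gakul e corresponds to Bazil i word-finally.
Applying these to Gakul 'gusibe':
  gusibe → gosibe   (u→o after a consonant, before a consonant other than r, m, n, p, b, f, v)
  gosibe → gosive   (b→v between vowels (before a front vowel))
  gosive → gosivi   (e→i word-finally)
So the Bazil cognate is 'gosivi'.

gosivi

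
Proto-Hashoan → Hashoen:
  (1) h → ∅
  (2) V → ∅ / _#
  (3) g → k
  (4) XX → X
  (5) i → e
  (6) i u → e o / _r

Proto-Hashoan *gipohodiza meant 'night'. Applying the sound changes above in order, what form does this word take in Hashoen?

Hashoen: *gipohodiza
  gipohodiza → gipoodiza   [h-loss]
  gipoodiza → gipoodiz   [apocope]
  gipoodiz → kipoodiz   [unconditioned shift]
  kipoodiz → kipodiz   [degemination]
  kipodiz → kepodez   [vowel merger]
  kepodez (rule 6 does not apply)
  giving Hashoen kepodez.

kepodez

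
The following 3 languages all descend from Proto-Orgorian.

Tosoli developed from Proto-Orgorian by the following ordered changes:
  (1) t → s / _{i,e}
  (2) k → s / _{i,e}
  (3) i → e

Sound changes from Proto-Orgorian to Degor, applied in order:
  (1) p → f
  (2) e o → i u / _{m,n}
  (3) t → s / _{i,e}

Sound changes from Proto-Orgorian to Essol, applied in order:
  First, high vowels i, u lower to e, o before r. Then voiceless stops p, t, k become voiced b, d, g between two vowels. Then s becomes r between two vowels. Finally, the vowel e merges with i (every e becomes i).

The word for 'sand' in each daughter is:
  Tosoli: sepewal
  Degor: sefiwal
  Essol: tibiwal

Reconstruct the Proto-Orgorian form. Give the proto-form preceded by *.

*tepiwal

Position 2: Tosoli has e, Degor has e, Essol has i. Degor preserves e here (none of its changes turn any other segment into e), so the proto-segment is *e.
Position 4: Tosoli has e, Degor has i, Essol has i. Taking the neighbouring segments as reconstructed: Tosoli e could go back to *e or *i; Degor i can only go back to *i; Essol i could go back to *e or *i — the one source consistent with every daughter is *i.
Continuing position by position gives *tepiwal; check it forward:
Tosoli: *tepiwal
  tepiwal → sepiwal   [palatalisation]
  sepiwal (rule 2 does not apply)
  sepiwal → sepewal   [vowel merger]
  giving Tosoli sepewal.
Degor: *tepiwal > tefiwal > sefiwal  (by unconditioned shift, palatalisation)
Essol: start from *tepiwal.
  rule 1: no change — tepiwal
  rule 2 (intervocalic voicing): tepiwal → tebiwal
  rule 3: no change — tebiwal
  rule 4 (vowel merger): tebiwal → tibiwal
  ⇒ Essol tibiwal
Only *tepiwal yields all of Tosoli sepewal, Degor sefiwal, Essol tibiwal.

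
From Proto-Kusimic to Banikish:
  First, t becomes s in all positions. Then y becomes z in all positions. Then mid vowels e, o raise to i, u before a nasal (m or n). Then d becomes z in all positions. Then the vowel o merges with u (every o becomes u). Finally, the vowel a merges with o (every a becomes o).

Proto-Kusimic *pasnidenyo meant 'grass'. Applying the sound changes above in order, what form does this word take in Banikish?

Banikish: *pasnidenyo > pasnidenzo > pasnidinzo > pasnizinzo > pasnizinzu > posnizinzu  (by unconditioned shift, pre-nasal raising, unconditioned shift, vowel merger, vowel merger)

posnizinzu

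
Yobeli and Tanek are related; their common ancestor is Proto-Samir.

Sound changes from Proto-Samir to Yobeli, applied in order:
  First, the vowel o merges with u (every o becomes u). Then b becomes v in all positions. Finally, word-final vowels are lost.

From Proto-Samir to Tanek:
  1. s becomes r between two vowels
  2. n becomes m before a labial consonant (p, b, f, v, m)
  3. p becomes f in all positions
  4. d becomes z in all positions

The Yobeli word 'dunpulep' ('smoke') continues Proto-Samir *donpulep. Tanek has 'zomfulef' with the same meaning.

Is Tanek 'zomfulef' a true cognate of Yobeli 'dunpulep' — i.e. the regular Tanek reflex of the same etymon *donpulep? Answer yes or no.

Derive the expected Tanek reflex of *donpulep:
Tanek: *donpulep
  donpulep (rule 1 does not apply)
  donpulep → dompulep   [nasal place assimilation]
  dompulep → domfulef   [unconditioned shift]
  domfulef → zomfulef   [unconditioned shift]
  giving Tanek zomfulef.
Tanek 'zomfulef' matches the regular reflex exactly, so the pair is cognate.

yes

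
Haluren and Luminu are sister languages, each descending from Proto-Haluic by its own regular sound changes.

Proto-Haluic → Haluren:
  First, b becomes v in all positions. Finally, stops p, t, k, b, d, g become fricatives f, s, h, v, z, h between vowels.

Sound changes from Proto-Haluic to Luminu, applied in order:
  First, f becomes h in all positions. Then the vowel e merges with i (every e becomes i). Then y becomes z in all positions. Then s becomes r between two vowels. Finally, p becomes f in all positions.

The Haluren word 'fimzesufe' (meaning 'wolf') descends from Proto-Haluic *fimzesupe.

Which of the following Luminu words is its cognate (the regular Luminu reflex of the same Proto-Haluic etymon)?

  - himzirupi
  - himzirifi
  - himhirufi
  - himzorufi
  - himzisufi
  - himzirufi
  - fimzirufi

himzirufi

Luminu: *fimzesupe > himzesupe > himzisupi > himzirupi > himzirufi  (by unconditioned shift, vowel merger, rhotacism, unconditioned shift)
Only 'himzirufi' matches the regular Luminu development of *fimzesupe.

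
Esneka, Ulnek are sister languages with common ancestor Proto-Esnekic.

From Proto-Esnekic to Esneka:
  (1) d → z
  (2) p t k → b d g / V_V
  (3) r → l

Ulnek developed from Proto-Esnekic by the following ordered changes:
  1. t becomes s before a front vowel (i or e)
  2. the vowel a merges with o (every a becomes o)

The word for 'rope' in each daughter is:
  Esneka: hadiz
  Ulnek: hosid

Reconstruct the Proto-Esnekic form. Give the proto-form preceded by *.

*hatid

Position 5: Esneka has z, Ulnek has d. Ulnek preserves d here (none of its changes turn any other segment into d), so the proto-segment is *d.
Position 2: Esneka has a, Ulnek has o. Esneka preserves a here (none of its changes turn any other segment into a), so the proto-segment is *a.
Continuing position by position gives *hatid; check it forward:
Esneka: start from *hatid.
  rule 1 (unconditioned shift): hatid → hatiz
  rule 2 (intervocalic voicing): hatiz → hadiz
  rule 3: no change — hadiz
  ⇒ Esneka hadiz
Ulnek: *hatid > hasid > hosid  (by palatalisation, vowel merger)
Only *hatid yields all of Esneka hadiz, Ulnek hosid.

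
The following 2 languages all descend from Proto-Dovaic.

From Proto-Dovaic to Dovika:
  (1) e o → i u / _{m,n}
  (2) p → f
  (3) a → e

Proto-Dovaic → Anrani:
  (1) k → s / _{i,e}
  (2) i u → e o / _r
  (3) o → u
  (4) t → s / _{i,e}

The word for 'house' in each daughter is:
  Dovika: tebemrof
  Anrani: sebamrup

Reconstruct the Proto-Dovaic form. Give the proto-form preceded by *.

Position 4: Dovika has e, Anrani has a. Anrani preserves a here (none of its changes turn any other segment into a), so the proto-segment is *a.
Position 8: Dovika has f, Anrani has p. Anrani preserves p here (none of its changes turn any other segment into p), so the proto-segment is *p.
Verify the candidate proto-form against each daughter:
Dovika: start from *tebamrop.
  rule 1: no change — tebamrop
  rule 2 (unconditioned shift): tebamrop → tebamrof
  rule 3 (vowel merger): tebamrof → tebemrof
  ⇒ Dovika tebemrof
Anrani: *tebamrop > tebamrup > sebamrup  (by vowel merger, palatalisation)
*tebamrop is the unique common source.

*tebamrop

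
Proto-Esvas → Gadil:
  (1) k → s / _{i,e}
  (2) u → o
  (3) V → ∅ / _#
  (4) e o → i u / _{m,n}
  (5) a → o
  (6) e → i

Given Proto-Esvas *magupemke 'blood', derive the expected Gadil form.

mogopims

Gadil: start from *magupemke.
  rule 1 (palatalisation): magupemke → magupemse
  rule 2 (vowel merger): magupemse → magopemse
  rule 3 (apocope): magopemse → magopems
  rule 4 (pre-nasal raising): magopems → magopims
  rule 5 (vowel merger): magopims → mogopims
  rule 6: no change — mogopims
  ⇒ Gadil mogopims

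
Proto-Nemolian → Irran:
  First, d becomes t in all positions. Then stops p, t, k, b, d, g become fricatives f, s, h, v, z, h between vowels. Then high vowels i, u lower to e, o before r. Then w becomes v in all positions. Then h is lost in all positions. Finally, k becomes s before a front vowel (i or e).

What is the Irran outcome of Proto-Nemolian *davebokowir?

Irran: *davebokowir
  davebokowir → tavebokowir   [unconditioned shift]
  tavebokowir → tavevohowir   [intervocalic lenition]
  tavevohowir → tavevohower   [pre-rhotic lowering]
  tavevohower → tavevohover   [unconditioned shift]
  tavevohover → tavevoover   [h-loss]
  tavevoover (rule 6 does not apply)
  giving Irran tavevoover.

tavevoover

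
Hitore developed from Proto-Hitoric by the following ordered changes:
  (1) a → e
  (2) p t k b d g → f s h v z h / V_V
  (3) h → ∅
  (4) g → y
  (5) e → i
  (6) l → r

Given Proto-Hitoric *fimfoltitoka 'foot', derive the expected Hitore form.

fimfortisoi

Hitore: *fimfoltitoka
  fimfoltitoka → fimfoltitoke   [vowel merger]
  fimfoltitoke → fimfoltisohe   [intervocalic lenition]
  fimfoltisohe → fimfoltisoe   [h-loss]
  fimfoltisoe (rule 4 does not apply)
  fimfoltisoe → fimfoltisoi   [vowel merger]
  fimfoltisoi → fimfortisoi   [unconditioned shift]
  giving Hitore fimfortisoi.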